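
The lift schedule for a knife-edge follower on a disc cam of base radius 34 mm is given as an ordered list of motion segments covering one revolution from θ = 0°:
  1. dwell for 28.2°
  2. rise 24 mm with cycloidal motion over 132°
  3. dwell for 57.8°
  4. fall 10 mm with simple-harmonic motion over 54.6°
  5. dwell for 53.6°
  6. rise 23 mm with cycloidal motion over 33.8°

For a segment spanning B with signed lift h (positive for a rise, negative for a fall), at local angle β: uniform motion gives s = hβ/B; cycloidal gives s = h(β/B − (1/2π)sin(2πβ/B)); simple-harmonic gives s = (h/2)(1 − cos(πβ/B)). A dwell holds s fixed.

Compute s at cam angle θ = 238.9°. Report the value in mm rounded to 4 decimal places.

seg 1 [0°–28.2°] dwell: s stays 0.0000
seg 2 [28.2°–160.2°] cycloidal, h=24: full span → s += 24 → s = 24.0000
seg 3 [160.2°–218°] dwell: s stays 24.0000
seg 4 [218°–272.6°] simple-harmonic, h=-10: θ=238.9° here. β=20.9, B=54.6. -10/2·(1 − cos(π·0.3828)) = -3.2001 → s = 20.7999

20.7999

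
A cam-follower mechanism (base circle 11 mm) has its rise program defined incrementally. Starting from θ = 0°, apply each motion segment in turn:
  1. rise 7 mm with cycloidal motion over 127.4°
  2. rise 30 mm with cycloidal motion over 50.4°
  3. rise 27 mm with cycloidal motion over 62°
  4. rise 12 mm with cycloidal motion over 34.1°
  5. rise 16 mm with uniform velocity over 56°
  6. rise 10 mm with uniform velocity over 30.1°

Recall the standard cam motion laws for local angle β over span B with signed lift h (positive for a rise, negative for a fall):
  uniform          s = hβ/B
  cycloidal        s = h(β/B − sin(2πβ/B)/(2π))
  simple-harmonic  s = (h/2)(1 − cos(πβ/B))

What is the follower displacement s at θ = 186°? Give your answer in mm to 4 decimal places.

seg 1 [0°–127.4°] cycloidal, h=7: full span → s += 7 → s = 7.0000
seg 2 [127.4°–177.8°] cycloidal, h=30: full span → s += 30 → s = 37.0000
seg 3 [177.8°–239.8°] cycloidal, h=27: θ=186° here. β=8.2, B=62. 27·(0.1323 − sin(2π·0.1323)/(2π)) = 0.3970 → s = 37.3970

37.3970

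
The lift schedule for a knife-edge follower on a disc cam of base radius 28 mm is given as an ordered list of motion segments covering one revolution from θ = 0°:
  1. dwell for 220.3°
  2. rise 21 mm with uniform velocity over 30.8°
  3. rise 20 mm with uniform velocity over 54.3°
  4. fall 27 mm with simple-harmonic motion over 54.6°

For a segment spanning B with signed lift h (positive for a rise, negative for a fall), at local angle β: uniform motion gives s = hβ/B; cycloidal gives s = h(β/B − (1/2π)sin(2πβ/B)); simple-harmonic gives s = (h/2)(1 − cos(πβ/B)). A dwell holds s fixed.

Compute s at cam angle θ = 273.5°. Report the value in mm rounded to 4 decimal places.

seg 1 [0°–220.3°] dwell: s stays 0.0000
seg 2 [220.3°–251.1°] uniform, h=21: full span → s += 21 → s = 21.0000
seg 3 [251.1°–305.4°] uniform, h=20: θ=273.5° here. β=22.4, B=54.3. 20·22.4/54.3 = 8.2505 → s = 29.2505

29.2505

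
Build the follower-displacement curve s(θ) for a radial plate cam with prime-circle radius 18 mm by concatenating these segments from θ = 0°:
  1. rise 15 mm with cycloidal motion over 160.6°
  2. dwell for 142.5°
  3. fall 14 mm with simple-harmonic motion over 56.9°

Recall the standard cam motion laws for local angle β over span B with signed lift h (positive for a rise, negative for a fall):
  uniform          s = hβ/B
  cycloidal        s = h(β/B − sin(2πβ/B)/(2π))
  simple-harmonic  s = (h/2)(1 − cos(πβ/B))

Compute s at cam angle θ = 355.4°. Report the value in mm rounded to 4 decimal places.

seg 1 [0°–160.6°] cycloidal, h=15: full span → s += 15 → s = 15.0000
seg 2 [160.6°–303.1°] dwell: s stays 15.0000
seg 3 [303.1°–360°] simple-harmonic, h=-14: θ=355.4° here. β=52.3, B=56.9. -14/2·(1 − cos(π·0.9192)) = -13.7754 → s = 1.2246

1.2246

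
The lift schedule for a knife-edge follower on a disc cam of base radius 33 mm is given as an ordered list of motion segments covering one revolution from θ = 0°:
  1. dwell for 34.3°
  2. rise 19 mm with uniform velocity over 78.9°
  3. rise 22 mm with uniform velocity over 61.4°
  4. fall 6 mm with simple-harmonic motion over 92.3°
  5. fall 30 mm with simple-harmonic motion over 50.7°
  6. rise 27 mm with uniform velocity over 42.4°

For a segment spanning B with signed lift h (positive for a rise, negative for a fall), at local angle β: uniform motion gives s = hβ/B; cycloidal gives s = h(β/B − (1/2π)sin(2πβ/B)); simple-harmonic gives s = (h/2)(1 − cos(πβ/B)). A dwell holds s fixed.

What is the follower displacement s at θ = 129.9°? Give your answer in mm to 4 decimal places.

seg 1 [0°–34.3°] dwell: s stays 0.0000
seg 2 [34.3°–113.2°] uniform, h=19: full span → s += 19 → s = 19.0000
seg 3 [113.2°–174.6°] uniform, h=22: θ=129.9° here. β=16.7, B=61.4. 22·16.7/61.4 = 5.9837 → s = 24.9837

24.9837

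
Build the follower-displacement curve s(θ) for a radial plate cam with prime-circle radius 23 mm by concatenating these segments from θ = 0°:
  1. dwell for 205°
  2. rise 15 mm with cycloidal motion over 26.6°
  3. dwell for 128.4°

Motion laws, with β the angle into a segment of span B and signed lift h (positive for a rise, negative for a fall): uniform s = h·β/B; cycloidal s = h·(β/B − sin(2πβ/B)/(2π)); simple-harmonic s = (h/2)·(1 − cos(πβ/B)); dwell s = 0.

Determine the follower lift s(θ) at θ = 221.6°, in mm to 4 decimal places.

seg 1 [0°–205°] dwell: s stays 0.0000
seg 2 [205°–231.6°] cycloidal, h=15: θ=221.6° here. β=16.6, B=26.6. 15·(0.6241 − sin(2π·0.6241)/(2π)) = 11.0390 → s = 11.0390

11.0390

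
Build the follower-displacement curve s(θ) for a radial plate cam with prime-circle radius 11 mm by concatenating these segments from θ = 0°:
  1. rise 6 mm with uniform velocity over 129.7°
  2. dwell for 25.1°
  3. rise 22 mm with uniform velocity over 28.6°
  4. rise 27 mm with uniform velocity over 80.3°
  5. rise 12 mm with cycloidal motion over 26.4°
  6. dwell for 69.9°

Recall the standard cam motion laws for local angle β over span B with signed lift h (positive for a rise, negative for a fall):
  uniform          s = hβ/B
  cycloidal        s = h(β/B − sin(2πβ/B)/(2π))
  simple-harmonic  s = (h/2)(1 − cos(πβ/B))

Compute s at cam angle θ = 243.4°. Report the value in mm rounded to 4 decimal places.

seg 1 [0°–129.7°] uniform, h=6: full span → s += 6 → s = 6.0000
seg 2 [129.7°–154.8°] dwell: s stays 6.0000
seg 3 [154.8°–183.4°] uniform, h=22: full span → s += 22 → s = 28.0000
seg 4 [183.4°–263.7°] uniform, h=27: θ=243.4° here. β=60, B=80.3. 27·60/80.3 = 20.1743 → s = 48.1743

48.1743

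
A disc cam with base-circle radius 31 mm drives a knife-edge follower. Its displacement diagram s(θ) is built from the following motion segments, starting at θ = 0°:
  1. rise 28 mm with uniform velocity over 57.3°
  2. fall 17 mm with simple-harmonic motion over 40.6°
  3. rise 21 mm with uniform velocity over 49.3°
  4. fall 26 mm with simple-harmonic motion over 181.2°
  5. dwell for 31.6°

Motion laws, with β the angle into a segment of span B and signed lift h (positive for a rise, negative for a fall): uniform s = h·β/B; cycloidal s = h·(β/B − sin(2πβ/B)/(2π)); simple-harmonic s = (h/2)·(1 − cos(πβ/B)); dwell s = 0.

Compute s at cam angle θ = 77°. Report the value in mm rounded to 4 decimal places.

seg 1 [0°–57.3°] uniform, h=28: full span → s += 28 → s = 28.0000
seg 2 [57.3°–97.9°] simple-harmonic, h=-17: θ=77° here. β=19.7, B=40.6. -17/2·(1 − cos(π·0.4852)) = -8.1055 → s = 19.8945

19.8945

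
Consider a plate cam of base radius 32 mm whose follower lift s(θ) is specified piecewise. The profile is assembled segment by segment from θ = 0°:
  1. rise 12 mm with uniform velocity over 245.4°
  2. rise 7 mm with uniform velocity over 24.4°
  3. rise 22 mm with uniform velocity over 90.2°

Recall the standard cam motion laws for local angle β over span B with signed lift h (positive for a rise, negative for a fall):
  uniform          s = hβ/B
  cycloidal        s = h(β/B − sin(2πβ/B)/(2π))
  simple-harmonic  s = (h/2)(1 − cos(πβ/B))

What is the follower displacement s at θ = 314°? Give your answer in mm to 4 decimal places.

seg 1 [0°–245.4°] uniform, h=12: full span → s += 12 → s = 12.0000
seg 2 [245.4°–269.8°] uniform, h=7: full span → s += 7 → s = 19.0000
seg 3 [269.8°–360°] uniform, h=22: θ=314° here. β=44.2, B=90.2. 22·44.2/90.2 = 10.7805 → s = 29.7805

29.7805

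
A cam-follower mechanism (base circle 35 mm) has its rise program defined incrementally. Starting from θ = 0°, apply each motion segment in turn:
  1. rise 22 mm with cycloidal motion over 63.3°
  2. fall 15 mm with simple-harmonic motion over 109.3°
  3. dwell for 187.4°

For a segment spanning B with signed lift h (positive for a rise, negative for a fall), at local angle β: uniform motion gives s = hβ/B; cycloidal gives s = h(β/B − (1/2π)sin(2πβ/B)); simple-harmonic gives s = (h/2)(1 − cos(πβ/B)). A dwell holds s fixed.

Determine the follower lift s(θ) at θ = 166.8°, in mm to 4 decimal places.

seg 1 [0°–63.3°] cycloidal, h=22: full span → s += 22 → s = 22.0000
seg 2 [63.3°–172.6°] simple-harmonic, h=-15: θ=166.8° here. β=103.5, B=109.3. -15/2·(1 − cos(π·0.9469)) = -14.8960 → s = 7.1040

7.1040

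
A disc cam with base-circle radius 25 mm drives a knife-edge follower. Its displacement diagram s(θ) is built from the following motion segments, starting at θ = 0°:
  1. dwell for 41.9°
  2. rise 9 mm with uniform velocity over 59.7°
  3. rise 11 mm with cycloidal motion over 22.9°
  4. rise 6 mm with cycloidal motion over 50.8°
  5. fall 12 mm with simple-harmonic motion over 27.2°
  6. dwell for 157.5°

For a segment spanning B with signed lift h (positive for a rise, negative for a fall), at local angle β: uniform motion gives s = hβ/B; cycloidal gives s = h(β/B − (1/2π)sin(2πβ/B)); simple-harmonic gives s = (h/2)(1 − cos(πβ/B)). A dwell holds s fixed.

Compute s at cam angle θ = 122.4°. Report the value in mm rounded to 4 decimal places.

seg 1 [0°–41.9°] dwell: s stays 0.0000
seg 2 [41.9°–101.6°] uniform, h=9: full span → s += 9 → s = 9.0000
seg 3 [101.6°–124.5°] cycloidal, h=11: θ=122.4° here. β=20.8, B=22.9. 11·(0.9083 − sin(2π·0.9083)/(2π)) = 10.9451 → s = 19.9451

19.9451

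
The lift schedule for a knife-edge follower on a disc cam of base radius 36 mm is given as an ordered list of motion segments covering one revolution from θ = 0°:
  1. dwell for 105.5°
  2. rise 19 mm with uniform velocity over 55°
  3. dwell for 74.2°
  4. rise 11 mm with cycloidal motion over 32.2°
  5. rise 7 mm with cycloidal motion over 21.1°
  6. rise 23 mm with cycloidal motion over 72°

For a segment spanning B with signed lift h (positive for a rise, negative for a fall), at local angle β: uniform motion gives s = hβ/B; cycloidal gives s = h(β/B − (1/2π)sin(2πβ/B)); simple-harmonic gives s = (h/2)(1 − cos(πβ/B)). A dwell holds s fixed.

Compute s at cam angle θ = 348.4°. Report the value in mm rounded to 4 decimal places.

seg 1 [0°–105.5°] dwell: s stays 0.0000
seg 2 [105.5°–160.5°] uniform, h=19: full span → s += 19 → s = 19.0000
seg 3 [160.5°–234.7°] dwell: s stays 19.0000
seg 4 [234.7°–266.9°] cycloidal, h=11: full span → s += 11 → s = 30.0000
seg 5 [266.9°–288°] cycloidal, h=7: full span → s += 7 → s = 37.0000
seg 6 [288°–360°] cycloidal, h=23: θ=348.4° here. β=60.4, B=72. 23·(0.8389 − sin(2π·0.8389)/(2π)) = 22.3988 → s = 59.3988

59.3988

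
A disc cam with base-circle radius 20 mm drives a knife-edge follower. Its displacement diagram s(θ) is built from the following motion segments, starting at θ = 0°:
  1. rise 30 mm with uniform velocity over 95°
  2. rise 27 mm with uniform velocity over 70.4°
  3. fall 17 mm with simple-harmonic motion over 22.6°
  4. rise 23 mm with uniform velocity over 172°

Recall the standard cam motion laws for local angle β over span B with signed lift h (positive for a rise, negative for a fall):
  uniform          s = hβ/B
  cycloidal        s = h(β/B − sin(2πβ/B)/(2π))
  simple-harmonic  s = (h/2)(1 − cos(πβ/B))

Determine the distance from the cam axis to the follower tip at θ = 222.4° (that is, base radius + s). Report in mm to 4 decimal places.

seg 1 [0°–95°] uniform, h=30: full span → s += 30 → s = 30.0000
seg 2 [95°–165.4°] uniform, h=27: full span → s += 27 → s = 57.0000
seg 3 [165.4°–188°] simple-harmonic, h=-17: full span → s += -17 → s = 40.0000
seg 4 [188°–360°] uniform, h=23: θ=222.4° here. β=34.4, B=172. 23·34.4/172 = 4.6000 → s = 44.6000
radial distance = base radius + s = 20 + 44.6000 = 64.6000

64.6000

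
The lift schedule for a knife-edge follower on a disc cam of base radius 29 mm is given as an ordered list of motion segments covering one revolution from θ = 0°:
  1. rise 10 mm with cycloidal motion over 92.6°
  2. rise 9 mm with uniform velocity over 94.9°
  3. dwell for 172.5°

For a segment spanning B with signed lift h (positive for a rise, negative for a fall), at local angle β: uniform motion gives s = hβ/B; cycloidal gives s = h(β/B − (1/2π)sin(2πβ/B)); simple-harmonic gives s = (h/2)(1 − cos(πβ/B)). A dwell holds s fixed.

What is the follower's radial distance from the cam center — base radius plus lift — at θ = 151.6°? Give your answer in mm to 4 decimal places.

seg 1 [0°–92.6°] cycloidal, h=10: full span → s += 10 → s = 10.0000
seg 2 [92.6°–187.5°] uniform, h=9: θ=151.6° here. β=59, B=94.9. 9·59/94.9 = 5.5954 → s = 15.5954
radial distance = base radius + s = 29 + 15.5954 = 44.5954

44.5954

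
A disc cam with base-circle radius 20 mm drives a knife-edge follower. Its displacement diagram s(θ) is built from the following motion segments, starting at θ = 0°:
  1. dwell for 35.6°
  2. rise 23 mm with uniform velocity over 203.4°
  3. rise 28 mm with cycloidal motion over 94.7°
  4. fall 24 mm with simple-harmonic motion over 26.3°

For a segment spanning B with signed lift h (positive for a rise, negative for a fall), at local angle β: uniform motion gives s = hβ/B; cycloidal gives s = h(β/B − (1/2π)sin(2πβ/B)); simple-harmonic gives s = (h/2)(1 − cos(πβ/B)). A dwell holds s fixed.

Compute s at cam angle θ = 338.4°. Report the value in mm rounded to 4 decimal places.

seg 1 [0°–35.6°] dwell: s stays 0.0000
seg 2 [35.6°–239°] uniform, h=23: full span → s += 23 → s = 23.0000
seg 3 [239°–333.7°] cycloidal, h=28: full span → s += 28 → s = 51.0000
seg 4 [333.7°–360°] simple-harmonic, h=-24: θ=338.4° here. β=4.7, B=26.3. -24/2·(1 − cos(π·0.1787)) = -1.8420 → s = 49.1580

49.1580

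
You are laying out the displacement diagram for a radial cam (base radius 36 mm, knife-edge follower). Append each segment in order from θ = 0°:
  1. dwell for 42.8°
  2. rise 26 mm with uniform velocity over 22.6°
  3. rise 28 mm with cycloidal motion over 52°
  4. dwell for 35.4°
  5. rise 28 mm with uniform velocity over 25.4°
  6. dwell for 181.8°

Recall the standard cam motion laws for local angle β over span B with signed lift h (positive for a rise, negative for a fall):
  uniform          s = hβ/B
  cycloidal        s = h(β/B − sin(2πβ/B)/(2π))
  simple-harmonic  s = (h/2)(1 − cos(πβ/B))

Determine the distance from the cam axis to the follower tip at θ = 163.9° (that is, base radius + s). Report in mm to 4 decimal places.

seg 1 [0°–42.8°] dwell: s stays 0.0000
seg 2 [42.8°–65.4°] uniform, h=26: full span → s += 26 → s = 26.0000
seg 3 [65.4°–117.4°] cycloidal, h=28: full span → s += 28 → s = 54.0000
seg 4 [117.4°–152.8°] dwell: s stays 54.0000
seg 5 [152.8°–178.2°] uniform, h=28: θ=163.9° here. β=11.1, B=25.4. 28·11.1/25.4 = 12.2362 → s = 66.2362
radial distance = base radius + s = 36 + 66.2362 = 102.2362

102.2362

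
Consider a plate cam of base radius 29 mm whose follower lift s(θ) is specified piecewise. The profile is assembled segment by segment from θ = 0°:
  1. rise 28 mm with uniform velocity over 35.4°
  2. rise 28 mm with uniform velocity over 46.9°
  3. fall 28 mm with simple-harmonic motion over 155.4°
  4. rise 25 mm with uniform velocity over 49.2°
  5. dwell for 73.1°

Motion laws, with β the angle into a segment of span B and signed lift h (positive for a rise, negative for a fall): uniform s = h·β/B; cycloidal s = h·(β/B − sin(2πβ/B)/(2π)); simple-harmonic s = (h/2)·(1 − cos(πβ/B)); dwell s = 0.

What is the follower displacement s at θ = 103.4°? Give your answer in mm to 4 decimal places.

seg 1 [0°–35.4°] uniform, h=28: full span → s += 28 → s = 28.0000
seg 2 [35.4°–82.3°] uniform, h=28: full span → s += 28 → s = 56.0000
seg 3 [82.3°–237.7°] simple-harmonic, h=-28: θ=103.4° here. β=21.1, B=155.4. -28/2·(1 − cos(π·0.1358)) = -1.2545 → s = 54.7455

54.7455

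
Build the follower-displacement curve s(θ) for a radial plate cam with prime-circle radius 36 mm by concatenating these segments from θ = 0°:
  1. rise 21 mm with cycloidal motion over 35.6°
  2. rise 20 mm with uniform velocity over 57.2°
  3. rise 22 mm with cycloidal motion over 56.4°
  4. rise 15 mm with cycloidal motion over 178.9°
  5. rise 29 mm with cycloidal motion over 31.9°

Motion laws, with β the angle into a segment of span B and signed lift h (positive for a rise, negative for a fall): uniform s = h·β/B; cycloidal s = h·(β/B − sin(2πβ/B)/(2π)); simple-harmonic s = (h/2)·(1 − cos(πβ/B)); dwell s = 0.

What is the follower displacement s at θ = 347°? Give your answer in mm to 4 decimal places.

seg 1 [0°–35.6°] cycloidal, h=21: full span → s += 21 → s = 21.0000
seg 2 [35.6°–92.8°] uniform, h=20: full span → s += 20 → s = 41.0000
seg 3 [92.8°–149.2°] cycloidal, h=22: full span → s += 22 → s = 63.0000
seg 4 [149.2°–328.1°] cycloidal, h=15: full span → s += 15 → s = 78.0000
seg 5 [328.1°–360°] cycloidal, h=29: θ=347° here. β=18.9, B=31.9. 29·(0.5925 − sin(2π·0.5925)/(2π)) = 19.7153 → s = 97.7153

97.7153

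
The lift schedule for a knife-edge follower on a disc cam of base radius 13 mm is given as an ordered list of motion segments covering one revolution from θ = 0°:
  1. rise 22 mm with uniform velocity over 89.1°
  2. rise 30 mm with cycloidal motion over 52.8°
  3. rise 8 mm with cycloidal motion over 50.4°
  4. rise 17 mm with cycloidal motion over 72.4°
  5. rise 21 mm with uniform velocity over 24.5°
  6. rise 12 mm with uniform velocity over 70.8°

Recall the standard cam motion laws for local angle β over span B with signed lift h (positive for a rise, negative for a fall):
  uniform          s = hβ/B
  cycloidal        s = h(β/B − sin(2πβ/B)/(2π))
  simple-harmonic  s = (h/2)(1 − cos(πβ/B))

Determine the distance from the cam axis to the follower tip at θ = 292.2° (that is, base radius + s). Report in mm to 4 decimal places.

seg 1 [0°–89.1°] uniform, h=22: full span → s += 22 → s = 22.0000
seg 2 [89.1°–141.9°] cycloidal, h=30: full span → s += 30 → s = 52.0000
seg 3 [141.9°–192.3°] cycloidal, h=8: full span → s += 8 → s = 60.0000
seg 4 [192.3°–264.7°] cycloidal, h=17: full span → s += 17 → s = 77.0000
seg 5 [264.7°–289.2°] uniform, h=21: full span → s += 21 → s = 98.0000
seg 6 [289.2°–360°] uniform, h=12: θ=292.2° here. β=3, B=70.8. 12·3/70.8 = 0.5085 → s = 98.5085
radial distance = base radius + s = 13 + 98.5085 = 111.5085

111.5085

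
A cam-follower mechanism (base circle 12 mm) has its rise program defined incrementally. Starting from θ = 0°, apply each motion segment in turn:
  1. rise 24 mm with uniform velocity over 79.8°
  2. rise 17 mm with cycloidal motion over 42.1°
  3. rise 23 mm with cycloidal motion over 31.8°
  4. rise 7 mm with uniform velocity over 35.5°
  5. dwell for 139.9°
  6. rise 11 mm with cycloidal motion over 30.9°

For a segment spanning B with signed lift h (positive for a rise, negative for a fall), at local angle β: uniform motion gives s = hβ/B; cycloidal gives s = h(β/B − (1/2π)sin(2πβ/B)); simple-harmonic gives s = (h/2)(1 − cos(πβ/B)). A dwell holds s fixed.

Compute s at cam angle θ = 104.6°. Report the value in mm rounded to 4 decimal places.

seg 1 [0°–79.8°] uniform, h=24: full span → s += 24 → s = 24.0000
seg 2 [79.8°–121.9°] cycloidal, h=17: θ=104.6° here. β=24.8, B=42.1. 17·(0.5891 − sin(2π·0.5891)/(2π)) = 11.4507 → s = 35.4507

35.4507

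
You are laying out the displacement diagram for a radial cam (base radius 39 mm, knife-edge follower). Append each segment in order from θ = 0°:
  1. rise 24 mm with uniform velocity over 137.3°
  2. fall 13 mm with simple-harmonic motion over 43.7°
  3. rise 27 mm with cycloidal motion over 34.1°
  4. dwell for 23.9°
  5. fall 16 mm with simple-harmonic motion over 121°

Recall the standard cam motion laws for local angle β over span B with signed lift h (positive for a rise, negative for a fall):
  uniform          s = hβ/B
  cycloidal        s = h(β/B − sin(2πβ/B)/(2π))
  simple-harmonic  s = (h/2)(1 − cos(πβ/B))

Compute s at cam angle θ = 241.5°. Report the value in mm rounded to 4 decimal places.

seg 1 [0°–137.3°] uniform, h=24: full span → s += 24 → s = 24.0000
seg 2 [137.3°–181°] simple-harmonic, h=-13: full span → s += -13 → s = 11.0000
seg 3 [181°–215.1°] cycloidal, h=27: full span → s += 27 → s = 38.0000
seg 4 [215.1°–239°] dwell: s stays 38.0000
seg 5 [239°–360°] simple-harmonic, h=-16: θ=241.5° here. β=2.5, B=121. -16/2·(1 − cos(π·0.0207)) = -0.0168 → s = 37.9832

37.9832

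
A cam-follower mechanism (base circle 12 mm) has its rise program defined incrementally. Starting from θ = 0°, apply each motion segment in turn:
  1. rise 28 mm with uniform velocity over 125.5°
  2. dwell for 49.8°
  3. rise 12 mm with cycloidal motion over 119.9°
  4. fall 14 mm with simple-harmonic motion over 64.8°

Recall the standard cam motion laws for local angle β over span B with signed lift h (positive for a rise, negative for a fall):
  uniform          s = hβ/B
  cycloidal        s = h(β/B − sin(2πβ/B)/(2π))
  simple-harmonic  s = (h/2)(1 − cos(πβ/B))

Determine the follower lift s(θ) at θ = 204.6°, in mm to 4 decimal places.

seg 1 [0°–125.5°] uniform, h=28: full span → s += 28 → s = 28.0000
seg 2 [125.5°–175.3°] dwell: s stays 28.0000
seg 3 [175.3°–295.2°] cycloidal, h=12: θ=204.6° here. β=29.3, B=119.9. 12·(0.2444 − sin(2π·0.2444)/(2π)) = 1.0238 → s = 29.0238

29.0238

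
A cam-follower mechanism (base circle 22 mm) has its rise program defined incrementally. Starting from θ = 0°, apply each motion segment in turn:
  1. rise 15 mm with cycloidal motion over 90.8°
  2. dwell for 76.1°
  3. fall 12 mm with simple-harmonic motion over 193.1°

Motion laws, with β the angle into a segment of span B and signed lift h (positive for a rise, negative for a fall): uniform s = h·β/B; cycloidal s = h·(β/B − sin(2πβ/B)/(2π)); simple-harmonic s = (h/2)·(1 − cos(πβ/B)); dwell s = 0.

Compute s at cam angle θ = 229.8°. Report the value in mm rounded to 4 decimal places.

seg 1 [0°–90.8°] cycloidal, h=15: full span → s += 15 → s = 15.0000
seg 2 [90.8°–166.9°] dwell: s stays 15.0000
seg 3 [166.9°–360°] simple-harmonic, h=-12: θ=229.8° here. β=62.9, B=193.1. -12/2·(1 − cos(π·0.3257)) = -2.8769 → s = 12.1231

12.1231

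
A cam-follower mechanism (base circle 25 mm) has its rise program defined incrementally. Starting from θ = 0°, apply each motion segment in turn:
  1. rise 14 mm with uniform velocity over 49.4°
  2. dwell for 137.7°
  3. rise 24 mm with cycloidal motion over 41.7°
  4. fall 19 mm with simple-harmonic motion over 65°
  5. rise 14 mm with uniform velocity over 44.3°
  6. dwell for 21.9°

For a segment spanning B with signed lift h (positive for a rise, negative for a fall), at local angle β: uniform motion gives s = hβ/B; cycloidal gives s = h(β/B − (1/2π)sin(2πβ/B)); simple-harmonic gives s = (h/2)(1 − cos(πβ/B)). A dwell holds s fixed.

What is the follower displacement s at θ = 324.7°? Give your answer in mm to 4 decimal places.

seg 1 [0°–49.4°] uniform, h=14: full span → s += 14 → s = 14.0000
seg 2 [49.4°–187.1°] dwell: s stays 14.0000
seg 3 [187.1°–228.8°] cycloidal, h=24: full span → s += 24 → s = 38.0000
seg 4 [228.8°–293.8°] simple-harmonic, h=-19: full span → s += -19 → s = 19.0000
seg 5 [293.8°–338.1°] uniform, h=14: θ=324.7° here. β=30.9, B=44.3. 14·30.9/44.3 = 9.7652 → s = 28.7652

28.7652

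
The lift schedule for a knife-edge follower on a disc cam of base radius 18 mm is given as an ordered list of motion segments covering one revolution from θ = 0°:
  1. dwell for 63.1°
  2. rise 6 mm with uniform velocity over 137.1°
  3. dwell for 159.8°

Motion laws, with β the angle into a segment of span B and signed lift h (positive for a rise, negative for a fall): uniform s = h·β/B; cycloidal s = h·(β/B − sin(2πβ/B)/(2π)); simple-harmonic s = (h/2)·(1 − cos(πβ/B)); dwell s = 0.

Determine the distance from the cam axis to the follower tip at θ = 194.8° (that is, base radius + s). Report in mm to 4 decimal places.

seg 1 [0°–63.1°] dwell: s stays 0.0000
seg 2 [63.1°–200.2°] uniform, h=6: θ=194.8° here. β=131.7, B=137.1. 6·131.7/137.1 = 5.7637 → s = 5.7637
radial distance = base radius + s = 18 + 5.7637 = 23.7637

23.7637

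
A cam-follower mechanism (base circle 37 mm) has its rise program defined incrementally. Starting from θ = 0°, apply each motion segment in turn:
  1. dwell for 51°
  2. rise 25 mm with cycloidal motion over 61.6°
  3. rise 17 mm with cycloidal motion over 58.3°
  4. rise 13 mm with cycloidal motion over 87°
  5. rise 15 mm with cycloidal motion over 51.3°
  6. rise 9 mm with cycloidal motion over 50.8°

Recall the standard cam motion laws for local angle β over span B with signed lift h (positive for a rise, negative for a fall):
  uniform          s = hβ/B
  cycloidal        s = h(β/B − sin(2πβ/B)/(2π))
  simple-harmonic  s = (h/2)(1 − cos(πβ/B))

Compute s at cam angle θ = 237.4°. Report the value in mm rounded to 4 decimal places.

seg 1 [0°–51°] dwell: s stays 0.0000
seg 2 [51°–112.6°] cycloidal, h=25: full span → s += 25 → s = 25.0000
seg 3 [112.6°–170.9°] cycloidal, h=17: full span → s += 17 → s = 42.0000
seg 4 [170.9°–257.9°] cycloidal, h=13: θ=237.4° here. β=66.5, B=87. 13·(0.7644 − sin(2π·0.7644)/(2π)) = 11.9974 → s = 53.9974

53.9974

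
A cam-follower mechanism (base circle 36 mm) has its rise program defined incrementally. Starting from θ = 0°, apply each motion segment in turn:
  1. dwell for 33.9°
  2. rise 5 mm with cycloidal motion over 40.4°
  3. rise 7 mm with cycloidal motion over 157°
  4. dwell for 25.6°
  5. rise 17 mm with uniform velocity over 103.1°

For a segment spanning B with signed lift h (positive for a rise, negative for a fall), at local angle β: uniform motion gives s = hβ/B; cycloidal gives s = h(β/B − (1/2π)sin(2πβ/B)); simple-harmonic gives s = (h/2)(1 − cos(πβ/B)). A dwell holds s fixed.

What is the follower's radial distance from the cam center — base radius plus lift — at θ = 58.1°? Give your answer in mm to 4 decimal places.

seg 1 [0°–33.9°] dwell: s stays 0.0000
seg 2 [33.9°–74.3°] cycloidal, h=5: θ=58.1° here. β=24.2, B=40.4. 5·(0.5990 − sin(2π·0.5990)/(2π)) = 3.4588 → s = 3.4588
radial distance = base radius + s = 36 + 3.4588 = 39.4588

39.4588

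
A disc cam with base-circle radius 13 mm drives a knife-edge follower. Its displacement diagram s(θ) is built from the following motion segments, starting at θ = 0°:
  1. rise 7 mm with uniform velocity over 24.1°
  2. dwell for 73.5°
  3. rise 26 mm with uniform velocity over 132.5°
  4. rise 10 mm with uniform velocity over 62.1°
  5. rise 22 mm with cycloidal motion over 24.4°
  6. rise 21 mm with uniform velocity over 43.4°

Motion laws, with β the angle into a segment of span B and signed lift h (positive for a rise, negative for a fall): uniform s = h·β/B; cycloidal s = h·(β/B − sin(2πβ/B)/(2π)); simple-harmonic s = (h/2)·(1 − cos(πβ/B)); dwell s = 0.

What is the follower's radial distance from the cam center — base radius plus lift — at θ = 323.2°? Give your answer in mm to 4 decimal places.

seg 1 [0°–24.1°] uniform, h=7: full span → s += 7 → s = 7.0000
seg 2 [24.1°–97.6°] dwell: s stays 7.0000
seg 3 [97.6°–230.1°] uniform, h=26: full span → s += 26 → s = 33.0000
seg 4 [230.1°–292.2°] uniform, h=10: full span → s += 10 → s = 43.0000
seg 5 [292.2°–316.6°] cycloidal, h=22: full span → s += 22 → s = 65.0000
seg 6 [316.6°–360°] uniform, h=21: θ=323.2° here. β=6.6, B=43.4. 21·6.6/43.4 = 3.1935 → s = 68.1935
radial distance = base radius + s = 13 + 68.1935 = 81.1935

81.1935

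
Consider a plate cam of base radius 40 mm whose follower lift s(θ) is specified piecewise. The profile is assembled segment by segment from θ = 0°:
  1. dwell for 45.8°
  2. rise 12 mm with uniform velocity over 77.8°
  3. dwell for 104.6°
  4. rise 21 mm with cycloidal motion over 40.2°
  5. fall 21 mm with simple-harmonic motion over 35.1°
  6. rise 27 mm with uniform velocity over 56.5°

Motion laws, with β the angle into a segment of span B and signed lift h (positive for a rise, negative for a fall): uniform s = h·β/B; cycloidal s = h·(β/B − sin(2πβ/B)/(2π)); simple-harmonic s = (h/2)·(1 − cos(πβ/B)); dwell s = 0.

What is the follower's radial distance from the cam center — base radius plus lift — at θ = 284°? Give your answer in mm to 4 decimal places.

seg 1 [0°–45.8°] dwell: s stays 0.0000
seg 2 [45.8°–123.6°] uniform, h=12: full span → s += 12 → s = 12.0000
seg 3 [123.6°–228.2°] dwell: s stays 12.0000
seg 4 [228.2°–268.4°] cycloidal, h=21: full span → s += 21 → s = 33.0000
seg 5 [268.4°–303.5°] simple-harmonic, h=-21: θ=284° here. β=15.6, B=35.1. -21/2·(1 − cos(π·0.4444)) = -8.6767 → s = 24.3233
radial distance = base radius + s = 40 + 24.3233 = 64.3233

64.3233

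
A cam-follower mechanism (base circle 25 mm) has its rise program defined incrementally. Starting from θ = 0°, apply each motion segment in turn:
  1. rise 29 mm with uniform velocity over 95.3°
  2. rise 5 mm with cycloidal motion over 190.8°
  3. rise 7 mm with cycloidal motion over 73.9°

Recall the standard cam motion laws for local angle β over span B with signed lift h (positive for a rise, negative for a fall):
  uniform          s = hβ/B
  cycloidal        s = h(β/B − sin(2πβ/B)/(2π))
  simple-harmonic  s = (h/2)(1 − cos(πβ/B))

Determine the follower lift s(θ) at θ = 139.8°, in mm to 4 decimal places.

seg 1 [0°–95.3°] uniform, h=29: full span → s += 29 → s = 29.0000
seg 2 [95.3°–286.1°] cycloidal, h=5: θ=139.8° here. β=44.5, B=190.8. 5·(0.2332 − sin(2π·0.2332)/(2π)) = 0.3748 → s = 29.3748

29.3748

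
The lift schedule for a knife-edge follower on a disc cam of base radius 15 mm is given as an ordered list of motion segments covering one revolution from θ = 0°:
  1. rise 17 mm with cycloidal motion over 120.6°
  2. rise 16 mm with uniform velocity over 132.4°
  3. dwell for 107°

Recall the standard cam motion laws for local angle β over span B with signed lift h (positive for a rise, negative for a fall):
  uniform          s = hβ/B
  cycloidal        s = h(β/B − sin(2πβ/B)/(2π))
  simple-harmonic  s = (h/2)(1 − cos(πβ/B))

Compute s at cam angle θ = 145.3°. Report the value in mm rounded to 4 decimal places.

seg 1 [0°–120.6°] cycloidal, h=17: full span → s += 17 → s = 17.0000
seg 2 [120.6°–253°] uniform, h=16: θ=145.3° here. β=24.7, B=132.4. 16·24.7/132.4 = 2.9849 → s = 19.9849

19.9849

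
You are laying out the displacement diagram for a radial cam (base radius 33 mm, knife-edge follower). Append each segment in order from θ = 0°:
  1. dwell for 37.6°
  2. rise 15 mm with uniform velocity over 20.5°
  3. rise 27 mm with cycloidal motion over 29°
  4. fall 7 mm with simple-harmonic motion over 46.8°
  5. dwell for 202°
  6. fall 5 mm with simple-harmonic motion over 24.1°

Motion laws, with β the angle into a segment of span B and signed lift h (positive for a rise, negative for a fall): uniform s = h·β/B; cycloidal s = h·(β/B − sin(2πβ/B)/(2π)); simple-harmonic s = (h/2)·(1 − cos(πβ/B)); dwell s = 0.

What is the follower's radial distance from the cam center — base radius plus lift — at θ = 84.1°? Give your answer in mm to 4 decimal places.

seg 1 [0°–37.6°] dwell: s stays 0.0000
seg 2 [37.6°–58.1°] uniform, h=15: full span → s += 15 → s = 15.0000
seg 3 [58.1°–87.1°] cycloidal, h=27: θ=84.1° here. β=26, B=29. 27·(0.8966 − sin(2π·0.8966)/(2π)) = 26.8074 → s = 41.8074
radial distance = base radius + s = 33 + 41.8074 = 74.8074

74.8074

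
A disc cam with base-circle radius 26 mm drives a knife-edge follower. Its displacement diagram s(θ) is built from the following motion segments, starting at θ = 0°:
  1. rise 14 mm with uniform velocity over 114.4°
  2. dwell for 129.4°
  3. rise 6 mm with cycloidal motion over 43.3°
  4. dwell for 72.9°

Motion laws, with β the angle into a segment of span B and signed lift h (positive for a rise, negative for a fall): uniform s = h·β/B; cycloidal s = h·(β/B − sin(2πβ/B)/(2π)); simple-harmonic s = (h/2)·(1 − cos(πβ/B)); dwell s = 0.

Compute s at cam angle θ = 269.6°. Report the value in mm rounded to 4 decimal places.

seg 1 [0°–114.4°] uniform, h=14: full span → s += 14 → s = 14.0000
seg 2 [114.4°–243.8°] dwell: s stays 14.0000
seg 3 [243.8°–287.1°] cycloidal, h=6: θ=269.6° here. β=25.8, B=43.3. 6·(0.5958 − sin(2π·0.5958)/(2π)) = 4.1160 → s = 18.1160

18.1160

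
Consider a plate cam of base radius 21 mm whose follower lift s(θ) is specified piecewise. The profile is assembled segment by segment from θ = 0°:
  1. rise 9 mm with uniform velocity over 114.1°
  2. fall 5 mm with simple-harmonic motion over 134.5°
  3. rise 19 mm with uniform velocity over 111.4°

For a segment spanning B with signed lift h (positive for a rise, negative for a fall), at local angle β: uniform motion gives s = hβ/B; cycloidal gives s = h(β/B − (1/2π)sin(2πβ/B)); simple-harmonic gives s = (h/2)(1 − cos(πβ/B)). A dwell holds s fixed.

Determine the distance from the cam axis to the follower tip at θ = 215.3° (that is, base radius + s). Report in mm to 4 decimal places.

seg 1 [0°–114.1°] uniform, h=9: full span → s += 9 → s = 9.0000
seg 2 [114.1°–248.6°] simple-harmonic, h=-5: θ=215.3° here. β=101.2, B=134.5. -5/2·(1 − cos(π·0.7524)) = -4.2811 → s = 4.7189
radial distance = base radius + s = 21 + 4.7189 = 25.7189

25.7189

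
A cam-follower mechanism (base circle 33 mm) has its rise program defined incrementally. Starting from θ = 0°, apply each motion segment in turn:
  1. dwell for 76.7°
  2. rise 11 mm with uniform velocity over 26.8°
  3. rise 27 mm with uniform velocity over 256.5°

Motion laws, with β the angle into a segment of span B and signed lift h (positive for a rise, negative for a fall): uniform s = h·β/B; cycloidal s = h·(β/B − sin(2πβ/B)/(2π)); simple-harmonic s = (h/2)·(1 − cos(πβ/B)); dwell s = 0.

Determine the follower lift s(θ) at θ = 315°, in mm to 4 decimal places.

seg 1 [0°–76.7°] dwell: s stays 0.0000
seg 2 [76.7°–103.5°] uniform, h=11: full span → s += 11 → s = 11.0000
seg 3 [103.5°–360°] uniform, h=27: θ=315° here. β=211.5, B=256.5. 27·211.5/256.5 = 22.2632 → s = 33.2632

33.2632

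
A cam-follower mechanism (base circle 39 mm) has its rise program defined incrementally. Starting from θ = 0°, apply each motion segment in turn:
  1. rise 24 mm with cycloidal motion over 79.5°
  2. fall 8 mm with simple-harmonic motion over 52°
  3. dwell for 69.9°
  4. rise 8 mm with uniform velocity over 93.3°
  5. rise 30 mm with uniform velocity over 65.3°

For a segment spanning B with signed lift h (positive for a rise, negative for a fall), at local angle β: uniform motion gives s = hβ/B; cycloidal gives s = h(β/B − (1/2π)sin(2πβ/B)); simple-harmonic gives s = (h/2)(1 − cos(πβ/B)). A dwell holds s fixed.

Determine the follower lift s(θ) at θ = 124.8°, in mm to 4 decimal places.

seg 1 [0°–79.5°] cycloidal, h=24: full span → s += 24 → s = 24.0000
seg 2 [79.5°–131.5°] simple-harmonic, h=-8: θ=124.8° here. β=45.3, B=52. -8/2·(1 − cos(π·0.8712)) = -7.6768 → s = 16.3232

16.3232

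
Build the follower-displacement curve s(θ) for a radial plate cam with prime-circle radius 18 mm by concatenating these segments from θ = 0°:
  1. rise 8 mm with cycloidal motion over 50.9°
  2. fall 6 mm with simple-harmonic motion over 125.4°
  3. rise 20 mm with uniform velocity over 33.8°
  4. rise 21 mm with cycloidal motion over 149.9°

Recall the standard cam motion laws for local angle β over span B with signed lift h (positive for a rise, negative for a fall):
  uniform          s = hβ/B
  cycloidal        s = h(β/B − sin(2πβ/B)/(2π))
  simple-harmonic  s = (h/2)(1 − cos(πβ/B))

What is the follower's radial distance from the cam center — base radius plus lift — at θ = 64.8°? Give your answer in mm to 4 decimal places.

seg 1 [0°–50.9°] cycloidal, h=8: full span → s += 8 → s = 8.0000
seg 2 [50.9°–176.3°] simple-harmonic, h=-6: θ=64.8° here. β=13.9, B=125.4. -6/2·(1 − cos(π·0.1108)) = -0.1801 → s = 7.8199
radial distance = base radius + s = 18 + 7.8199 = 25.8199

25.8199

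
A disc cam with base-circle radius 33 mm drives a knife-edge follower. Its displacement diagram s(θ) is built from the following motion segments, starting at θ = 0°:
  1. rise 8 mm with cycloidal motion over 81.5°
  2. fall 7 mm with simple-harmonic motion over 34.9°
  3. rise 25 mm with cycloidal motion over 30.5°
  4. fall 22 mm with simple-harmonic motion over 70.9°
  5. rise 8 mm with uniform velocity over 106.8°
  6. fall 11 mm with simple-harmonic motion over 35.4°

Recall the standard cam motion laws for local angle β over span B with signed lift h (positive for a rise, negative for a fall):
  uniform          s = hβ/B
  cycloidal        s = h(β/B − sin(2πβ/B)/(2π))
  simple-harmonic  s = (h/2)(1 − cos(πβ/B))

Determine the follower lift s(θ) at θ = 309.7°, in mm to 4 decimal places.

seg 1 [0°–81.5°] cycloidal, h=8: full span → s += 8 → s = 8.0000
seg 2 [81.5°–116.4°] simple-harmonic, h=-7: full span → s += -7 → s = 1.0000
seg 3 [116.4°–146.9°] cycloidal, h=25: full span → s += 25 → s = 26.0000
seg 4 [146.9°–217.8°] simple-harmonic, h=-22: full span → s += -22 → s = 4.0000
seg 5 [217.8°–324.6°] uniform, h=8: θ=309.7° here. β=91.9, B=106.8. 8·91.9/106.8 = 6.8839 → s = 10.8839

10.8839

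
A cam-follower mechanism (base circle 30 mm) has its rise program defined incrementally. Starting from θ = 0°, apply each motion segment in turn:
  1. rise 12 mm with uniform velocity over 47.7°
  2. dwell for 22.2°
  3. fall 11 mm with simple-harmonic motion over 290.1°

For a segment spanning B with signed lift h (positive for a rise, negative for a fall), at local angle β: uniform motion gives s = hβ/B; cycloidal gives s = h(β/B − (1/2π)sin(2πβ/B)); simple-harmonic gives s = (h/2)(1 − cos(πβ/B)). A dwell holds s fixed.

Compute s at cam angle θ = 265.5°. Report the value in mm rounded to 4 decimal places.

seg 1 [0°–47.7°] uniform, h=12: full span → s += 12 → s = 12.0000
seg 2 [47.7°–69.9°] dwell: s stays 12.0000
seg 3 [69.9°–360°] simple-harmonic, h=-11: θ=265.5° here. β=195.6, B=290.1. -11/2·(1 − cos(π·0.6743)) = -8.3627 → s = 3.6373

3.6373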